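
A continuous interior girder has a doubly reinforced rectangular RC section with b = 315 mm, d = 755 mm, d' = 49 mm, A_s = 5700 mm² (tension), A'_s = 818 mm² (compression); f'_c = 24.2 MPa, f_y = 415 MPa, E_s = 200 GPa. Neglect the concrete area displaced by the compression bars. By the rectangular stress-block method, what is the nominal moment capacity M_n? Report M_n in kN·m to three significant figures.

M_n ≈ 1450 kN·m

Assume both tension and compression steel yield.
Net tension couple steel: A_s − A'_s = 4882 mm².
a = (A_s − A'_s) f_y / (0.85 f'_c b) = 2026030/(0.85 × 24.2 × 315) = 312.68 mm.
c = a/β₁ = 312.68/0.85 = 367.86 mm; ε'_s = 0.003(c − d')/c = 0.0026 ≥ f_y/E_s = 0.0021, so compression steel does yield.
M_n = (A_s − A'_s) f_y (d − a/2) + A'_s f_y (d − d') = [2026030 × (755 − 156.34) + 339470 × (755 − 49)] × 10⁻⁶ = 1212.90 + 239.67 = 1452.57 kN·m.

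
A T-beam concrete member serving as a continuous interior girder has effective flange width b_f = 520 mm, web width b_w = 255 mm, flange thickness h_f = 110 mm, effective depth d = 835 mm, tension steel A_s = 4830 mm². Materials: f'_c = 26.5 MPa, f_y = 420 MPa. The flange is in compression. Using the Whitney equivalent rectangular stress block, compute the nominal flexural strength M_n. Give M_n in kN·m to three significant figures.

M_n ≈ 1490 kN·m

Tension: T = A_s f_y = 4830 × 420 = 2028600 N.
Try a within the flange: a = T/(0.85 f'_c b_f) = 2028600/(0.85 × 26.5 × 520) = 173.19 mm.
a = 173.19 > h_f = 110 mm: the block extends into the web. Split into flange-overhang and web parts.
C_f = 0.85 f'_c (b_f − b_w) h_f = 0.85 × 26.5 × (520 − 255) × 110 = 656604 N.
Remaining web compression depth: a_w = (T − C_f)/(0.85 f'_c b_w) = (2028600 − 656604)/(0.85 × 26.5 × 255) = 238.86 mm.
M_n = C_f(d − h_f/2) + (T − C_f)(d − a_w/2) = 656604 × (835 − 55) + 1371996 × (835 − 119.43) = 512.15 + 981.76 = 1493.91 × 10⁶ N·mm.
M_n = 1493.91 kN·m.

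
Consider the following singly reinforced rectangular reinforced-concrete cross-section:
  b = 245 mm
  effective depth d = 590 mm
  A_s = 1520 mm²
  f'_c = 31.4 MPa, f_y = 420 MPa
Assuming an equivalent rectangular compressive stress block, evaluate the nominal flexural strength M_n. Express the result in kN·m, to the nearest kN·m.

M_n ≈ 345 kN·m

T = A_s f_y = 1520 × 420 = 638400 N = 638.4 kN.
From C = T: a = T/(0.85 f'_c b) = 638400/(0.85 × 31.4 × 245) = 97.63 mm.
M_n = T(d − a/2) = 638.4 kN × (590 − 48.815) mm = 345.49 kN·m.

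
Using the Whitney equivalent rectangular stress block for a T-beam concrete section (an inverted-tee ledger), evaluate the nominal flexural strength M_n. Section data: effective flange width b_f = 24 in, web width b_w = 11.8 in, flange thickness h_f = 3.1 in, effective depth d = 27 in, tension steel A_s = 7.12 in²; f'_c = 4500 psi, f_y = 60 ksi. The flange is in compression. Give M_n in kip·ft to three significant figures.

M_n ≈ 869 kip·ft

Tension: T = A_s f_y = 7.12 × 60 = 427.2 kips.
Try a within the flange: a = T/(0.85 f'_c b_f) = 427.2/(0.85 × 4.5 × 24) = 4.654 in.
a = 4.654 > h_f = 3.1 in: the block extends into the web. Split into flange-overhang and web parts.
C_f = 0.85 f'_c (b_f − b_w) h_f = 0.85 × 4.5 × (24 − 11.8) × 3.1 = 144.7 kips.
Remaining web compression depth: a_w = (T − C_f)/(0.85 f'_c b_w) = (427.2 − 144.7)/(0.85 × 4.5 × 11.8) = 6.259 in.
M_n = C_f(d − h_f/2) + (T − C_f)(d − a_w/2) = 144.7 × (27 − 1.55) + 282.5 × (27 − 3.1295) = 3682.6 + 6743.4 = 10426.0 kip·in.
M_n = 10426.0/12 = 868.83 kip·ft.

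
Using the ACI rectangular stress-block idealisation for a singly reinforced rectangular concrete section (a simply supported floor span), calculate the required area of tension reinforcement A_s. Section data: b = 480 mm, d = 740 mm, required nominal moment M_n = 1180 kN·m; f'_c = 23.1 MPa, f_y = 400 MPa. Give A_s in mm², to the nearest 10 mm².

With M_n = 0.85 f'_c a b (d − a/2), solve the quadratic for a:
a = d − √(d² − 2M_n/(0.85 f'_c b)) = 740 − √(740² − 2 × 1180×10⁶/(0.85 × 23.1 × 480)) = 194.84 mm.
A_s = 0.85 f'_c a b / f_y = 0.85 × 23.1 × 194.84 × 480 / 400 = 4590.8 mm².

A_s ≈ 4590 mm²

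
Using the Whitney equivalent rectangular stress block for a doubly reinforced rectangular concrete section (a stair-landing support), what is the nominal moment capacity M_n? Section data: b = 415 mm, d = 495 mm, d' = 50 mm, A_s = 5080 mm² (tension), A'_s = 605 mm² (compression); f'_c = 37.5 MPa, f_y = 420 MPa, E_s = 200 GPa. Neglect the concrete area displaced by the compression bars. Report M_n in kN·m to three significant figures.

M_n ≈ 910 kN·m

Assume both tension and compression steel yield.
Net tension couple steel: A_s − A'_s = 4475 mm².
a = (A_s − A'_s) f_y / (0.85 f'_c b) = 1879500/(0.85 × 37.5 × 415) = 142.08 mm.
c = a/β₁ = 142.08/0.782 = 181.69 mm; ε'_s = 0.003(c − d')/c = 0.0022 ≥ f_y/E_s = 0.0021, so compression steel does yield.
M_n = (A_s − A'_s) f_y (d − a/2) + A'_s f_y (d − d') = [1879500 × (495 − 71.04) + 254100 × (495 − 50)] × 10⁻⁶ = 796.83 + 113.07 = 909.90 kN·m.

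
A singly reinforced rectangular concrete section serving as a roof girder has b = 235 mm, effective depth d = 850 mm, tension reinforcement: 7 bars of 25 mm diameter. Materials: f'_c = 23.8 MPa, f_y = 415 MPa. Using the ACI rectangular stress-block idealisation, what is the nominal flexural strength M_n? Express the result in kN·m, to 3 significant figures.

M_n ≈ 998 kN·m

A_s = 7 × 491 = 3437 mm².
T = A_s f_y = 3437 × 415 = 1426355 N = 1426.355 kN.
From C = T: a = T/(0.85 f'_c b) = 1426355/(0.85 × 23.8 × 235) = 300.03 mm.
M_n = T(d − a/2) = 1426.355 kN × (850 − 150.015) mm = 998.43 kN·m.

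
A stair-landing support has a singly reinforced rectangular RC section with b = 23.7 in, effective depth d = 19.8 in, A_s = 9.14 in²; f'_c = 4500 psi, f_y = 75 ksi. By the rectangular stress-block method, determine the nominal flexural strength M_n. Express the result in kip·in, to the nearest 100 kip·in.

T = A_s f_y = 9.14 × 75 = 685.5 kips.
a = T/(0.85 f'_c b) = 685.5/(0.85 × 4.5 × 23.7) = 7.562 in.
M_n = T(d − a/2) = 685.5 × (19.8 − 3.781) = 10981.0 kip·in.

M_n ≈ 11000 kip·in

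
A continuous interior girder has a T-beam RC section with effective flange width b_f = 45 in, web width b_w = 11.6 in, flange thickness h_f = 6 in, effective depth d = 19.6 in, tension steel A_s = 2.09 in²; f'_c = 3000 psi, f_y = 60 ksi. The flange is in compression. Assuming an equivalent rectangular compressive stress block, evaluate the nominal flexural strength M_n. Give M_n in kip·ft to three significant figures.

Tension: T = A_s f_y = 2.09 × 60 = 125.4 kips.
Try a within the flange: a = T/(0.85 f'_c b_f) = 125.4/(0.85 × 3 × 45) = 1.093 in.
Since a = 1.093 ≤ h_f = 6 in, the stress block lies entirely in the flange; analyse as a rectangular beam of width b_f.
M_n = T(d − a/2) = 125.4 × (19.6 − 0.5465) = 2389.3 kip·in.
M_n = 2389.3/12 = 199.11 kip·ft.

M_n ≈ 199 kip·ft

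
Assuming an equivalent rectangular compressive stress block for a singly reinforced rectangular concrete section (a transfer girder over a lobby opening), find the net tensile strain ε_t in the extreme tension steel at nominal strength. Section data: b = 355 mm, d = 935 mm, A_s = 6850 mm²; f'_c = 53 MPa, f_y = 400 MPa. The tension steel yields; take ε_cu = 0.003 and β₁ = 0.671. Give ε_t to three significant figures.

ε_t ≈ 0.00799

a = A_s f_y/(0.85 f'_c b) = 171.33 mm.
β₁ = 0.671, so c = a/β₁ = 171.33/0.671 = 255.34 mm.
From the linear strain diagram with ε_cu = 0.003: ε_t = 0.003 (d − c)/c = 0.003 × (935 − 255.34)/255.34 = 0.00799.
Since ε_t ≥ 0.005, the section is tension-controlled.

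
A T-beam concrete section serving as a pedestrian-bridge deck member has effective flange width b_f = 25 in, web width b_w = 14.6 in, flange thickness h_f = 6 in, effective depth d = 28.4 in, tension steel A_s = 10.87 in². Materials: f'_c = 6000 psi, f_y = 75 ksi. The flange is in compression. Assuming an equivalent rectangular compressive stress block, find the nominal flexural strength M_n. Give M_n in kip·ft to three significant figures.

M_n ≈ 1710 kip·ft

Tension: T = A_s f_y = 10.87 × 75 = 815.25 kips.
Try a within the flange: a = T/(0.85 f'_c b_f) = 815.25/(0.85 × 6 × 25) = 6.394 in.
a = 6.394 > h_f = 6 in: the block extends into the web. Split into flange-overhang and web parts.
C_f = 0.85 f'_c (b_f − b_w) h_f = 0.85 × 6 × (25 − 14.6) × 6 = 318.2 kips.
Remaining web compression depth: a_w = (T − C_f)/(0.85 f'_c b_w) = (815.25 − 318.2)/(0.85 × 6 × 14.6) = 6.675 in.
M_n = C_f(d − h_f/2) + (T − C_f)(d − a_w/2) = 318.2 × (28.4 − 3) + 497.05 × (28.4 − 3.3375) = 8082.3 + 12457.3 = 20539.6 kip·in.
M_n = 20539.6/12 = 1711.63 kip·ft.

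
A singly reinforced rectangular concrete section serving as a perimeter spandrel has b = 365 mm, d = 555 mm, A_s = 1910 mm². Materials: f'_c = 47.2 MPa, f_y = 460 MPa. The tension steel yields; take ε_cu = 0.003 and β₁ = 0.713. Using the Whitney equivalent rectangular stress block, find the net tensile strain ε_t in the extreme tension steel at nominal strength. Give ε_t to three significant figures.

a = A_s f_y/(0.85 f'_c b) = 60.00 mm.
β₁ = 0.713, so c = a/β₁ = 60.00/0.713 = 84.15 mm.
From the linear strain diagram with ε_cu = 0.003: ε_t = 0.003 (d − c)/c = 0.003 × (555 − 84.15)/84.15 = 0.0168.
Since ε_t ≥ 0.005, the section is tension-controlled.

ε_t ≈ 0.0168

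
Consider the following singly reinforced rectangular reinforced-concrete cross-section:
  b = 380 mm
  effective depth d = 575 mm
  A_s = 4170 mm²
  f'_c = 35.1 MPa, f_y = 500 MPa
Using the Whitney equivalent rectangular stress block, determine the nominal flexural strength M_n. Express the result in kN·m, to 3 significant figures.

T = A_s f_y = 4170 × 500 = 2085000 N = 2085 kN.
From C = T: a = T/(0.85 f'_c b) = 2085000/(0.85 × 35.1 × 380) = 183.91 mm.
M_n = T(d − a/2) = 2085 kN × (575 − 91.955) mm = 1007.15 kN·m.

M_n ≈ 1010 kN·m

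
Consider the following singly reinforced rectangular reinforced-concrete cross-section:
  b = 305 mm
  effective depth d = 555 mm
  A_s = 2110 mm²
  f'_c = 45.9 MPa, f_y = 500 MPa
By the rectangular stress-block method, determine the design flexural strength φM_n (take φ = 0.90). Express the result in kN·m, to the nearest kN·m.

φM_n ≈ 485 kN·m

T = A_s f_y = 2110 × 500 = 1055000 N = 1055 kN.
From C = T: a = T/(0.85 f'_c b) = 1055000/(0.85 × 45.9 × 305) = 88.66 mm.
M_n = T(d − a/2) = 1055 kN × (555 − 44.33) mm = 538.76 kN·m.
φM_n = 0.90 × 538.76 = 484.88 kN·m.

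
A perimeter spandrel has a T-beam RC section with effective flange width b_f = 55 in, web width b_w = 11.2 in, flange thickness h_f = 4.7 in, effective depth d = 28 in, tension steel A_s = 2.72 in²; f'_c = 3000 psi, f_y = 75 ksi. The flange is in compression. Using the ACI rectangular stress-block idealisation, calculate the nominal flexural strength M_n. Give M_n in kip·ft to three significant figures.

Tension: T = A_s f_y = 2.72 × 75 = 204 kips.
Try a within the flange: a = T/(0.85 f'_c b_f) = 204/(0.85 × 3 × 55) = 1.455 in.
Since a = 1.455 ≤ h_f = 4.7 in, the stress block lies entirely in the flange; analyse as a rectangular beam of width b_f.
M_n = T(d − a/2) = 204 × (28 − 0.7275) = 5563.6 kip·in.
M_n = 5563.6/12 = 463.63 kip·ft.

M_n ≈ 464 kip·ft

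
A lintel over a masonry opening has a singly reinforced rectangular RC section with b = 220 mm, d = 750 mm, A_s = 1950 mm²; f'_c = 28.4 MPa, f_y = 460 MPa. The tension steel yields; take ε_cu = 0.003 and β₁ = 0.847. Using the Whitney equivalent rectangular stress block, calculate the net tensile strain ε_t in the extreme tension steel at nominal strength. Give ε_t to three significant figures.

a = A_s f_y/(0.85 f'_c b) = 168.90 mm.
β₁ = 0.847, so c = a/β₁ = 168.90/0.847 = 199.41 mm.
From the linear strain diagram with ε_cu = 0.003: ε_t = 0.003 (d − c)/c = 0.003 × (750 − 199.41)/199.41 = 0.00828.
Since ε_t ≥ 0.005, the section is tension-controlled.

ε_t ≈ 0.00828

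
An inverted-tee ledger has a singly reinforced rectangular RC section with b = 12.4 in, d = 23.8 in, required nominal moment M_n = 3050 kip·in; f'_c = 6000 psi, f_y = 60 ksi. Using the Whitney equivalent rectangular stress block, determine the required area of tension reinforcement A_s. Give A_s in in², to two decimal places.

A_s ≈ 2.24 in²

From M_n = 0.85 f'_c a b (d − a/2):
a = d − √(d² − 2M_n/(0.85 f'_c b)) = 23.8 − √(23.8² − 2 × 3050/(0.85 × 6 × 12.4)) = 2.121 in.
A_s = 0.85 f'_c a b / f_y = 0.85 × 6 × 2.121 × 12.4 / 60 = 2.236 in².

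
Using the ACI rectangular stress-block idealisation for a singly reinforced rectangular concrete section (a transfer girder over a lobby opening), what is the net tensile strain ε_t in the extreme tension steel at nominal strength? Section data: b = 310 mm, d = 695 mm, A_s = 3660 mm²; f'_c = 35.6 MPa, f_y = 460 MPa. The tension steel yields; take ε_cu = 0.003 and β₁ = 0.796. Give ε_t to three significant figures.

ε_t ≈ 0.00625

a = A_s f_y/(0.85 f'_c b) = 179.48 mm.
β₁ = 0.796, so c = a/β₁ = 179.48/0.796 = 225.48 mm.
From the linear strain diagram with ε_cu = 0.003: ε_t = 0.003 (d − c)/c = 0.003 × (695 − 225.48)/225.48 = 0.00625.
Since ε_t ≥ 0.005, the section is tension-controlled.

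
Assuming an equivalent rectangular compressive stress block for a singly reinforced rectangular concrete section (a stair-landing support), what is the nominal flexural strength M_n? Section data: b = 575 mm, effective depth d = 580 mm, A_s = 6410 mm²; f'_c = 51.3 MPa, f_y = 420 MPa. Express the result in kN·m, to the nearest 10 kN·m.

T = A_s f_y = 6410 × 420 = 2692200 N = 2692.2 kN.
From C = T: a = T/(0.85 f'_c b) = 2692200/(0.85 × 51.3 × 575) = 107.38 mm.
M_n = T(d − a/2) = 2692.2 kN × (580 − 53.69) mm = 1416.93 kN·m.

M_n ≈ 1420 kN·m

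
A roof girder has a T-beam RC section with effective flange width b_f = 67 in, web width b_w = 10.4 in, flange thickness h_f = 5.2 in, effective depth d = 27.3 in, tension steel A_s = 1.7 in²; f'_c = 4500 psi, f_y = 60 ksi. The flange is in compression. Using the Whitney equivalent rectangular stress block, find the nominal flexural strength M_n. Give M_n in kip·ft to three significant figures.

Tension: T = A_s f_y = 1.7 × 60 = 102 kips.
Try a within the flange: a = T/(0.85 f'_c b_f) = 102/(0.85 × 4.5 × 67) = 0.398 in.
Since a = 0.398 ≤ h_f = 5.2 in, the stress block lies entirely in the flange; analyse as a rectangular beam of width b_f.
M_n = T(d − a/2) = 102 × (27.3 − 0.199) = 2764.3 kip·in.
M_n = 2764.3/12 = 230.36 kip·ft.

M_n ≈ 230 kip·ft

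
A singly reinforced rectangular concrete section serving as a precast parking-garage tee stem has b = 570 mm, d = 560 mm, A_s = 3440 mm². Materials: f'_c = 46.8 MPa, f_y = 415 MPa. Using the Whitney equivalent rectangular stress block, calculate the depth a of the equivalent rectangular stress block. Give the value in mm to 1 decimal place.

a ≈ 63.0 mm

T = A_s f_y = 3440 × 415 = 1427600 N = 1427.6 kN.
Setting C = 0.85 f'_c a b equal to T: a = 1427600/(0.85 × 46.8 × 570) = 63.0 mm.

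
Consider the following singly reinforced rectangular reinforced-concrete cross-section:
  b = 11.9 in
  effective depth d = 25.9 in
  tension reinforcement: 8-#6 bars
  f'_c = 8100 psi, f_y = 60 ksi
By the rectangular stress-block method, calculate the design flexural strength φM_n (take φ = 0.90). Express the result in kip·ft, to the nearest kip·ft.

φM_n ≈ 390 kip·ft

A_s = 8 × 0.44 = 3.52 in².
T = A_s f_y = 3.52 × 60 = 211.2 kips.
a = T/(0.85 f'_c b) = 211.2/(0.85 × 8.1 × 11.9) = 2.578 in.
M_n = T(d − a/2) = 211.2 × (25.9 − 1.289) = 5197.8 kip·in = 5197.8/12 = 433.15 kip·ft.
φM_n = 0.90 × 433.15 = 389.84 kip·ft.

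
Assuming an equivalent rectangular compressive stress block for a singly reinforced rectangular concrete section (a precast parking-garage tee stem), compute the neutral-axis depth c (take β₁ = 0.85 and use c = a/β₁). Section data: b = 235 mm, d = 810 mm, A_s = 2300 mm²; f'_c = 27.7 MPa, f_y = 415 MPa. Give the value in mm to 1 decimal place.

T = A_s f_y = 2300 × 415 = 954500 N = 954.5 kN.
Setting C = 0.85 f'_c a b equal to T: a = 954500/(0.85 × 27.7 × 235) = 172.508 mm.
With β₁ = 0.85, c = a/β₁ = 172.508/0.85 = 203.0 mm.

c ≈ 203.0 mm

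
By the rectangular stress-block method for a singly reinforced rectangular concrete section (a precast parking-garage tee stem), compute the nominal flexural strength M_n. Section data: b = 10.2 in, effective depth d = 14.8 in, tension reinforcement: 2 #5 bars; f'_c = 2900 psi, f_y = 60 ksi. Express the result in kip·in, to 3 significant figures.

A_s = 2 × 0.31 = 0.62 in².
T = A_s f_y = 0.62 × 60 = 37.2 kips.
a = T/(0.85 f'_c b) = 37.2/(0.85 × 2.9 × 10.2) = 1.480 in.
M_n = T(d − a/2) = 37.2 × (14.8 − 0.74) = 523.0 kip·in.

M_n ≈ 523 kip·in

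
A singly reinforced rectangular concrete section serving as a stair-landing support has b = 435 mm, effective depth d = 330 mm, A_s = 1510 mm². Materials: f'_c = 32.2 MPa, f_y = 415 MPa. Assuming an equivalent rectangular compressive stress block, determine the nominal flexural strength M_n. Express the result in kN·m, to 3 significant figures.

M_n ≈ 190 kN·m

T = A_s f_y = 1510 × 415 = 626650 N = 626.65 kN.
From C = T: a = T/(0.85 f'_c b) = 626650/(0.85 × 32.2 × 435) = 52.63 mm.
M_n = T(d − a/2) = 626.65 kN × (330 − 26.315) mm = 190.30 kN·m.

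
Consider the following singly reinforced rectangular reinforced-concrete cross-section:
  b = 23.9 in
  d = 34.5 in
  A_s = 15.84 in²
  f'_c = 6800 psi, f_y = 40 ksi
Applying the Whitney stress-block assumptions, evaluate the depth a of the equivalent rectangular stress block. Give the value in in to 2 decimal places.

T = A_s f_y = 15.84 × 40 = 633.6 kips.
a = T/(0.85 f'_c b) = 633.6/(0.85 × 6.8 × 23.9) = 4.59 in.

a ≈ 4.59 in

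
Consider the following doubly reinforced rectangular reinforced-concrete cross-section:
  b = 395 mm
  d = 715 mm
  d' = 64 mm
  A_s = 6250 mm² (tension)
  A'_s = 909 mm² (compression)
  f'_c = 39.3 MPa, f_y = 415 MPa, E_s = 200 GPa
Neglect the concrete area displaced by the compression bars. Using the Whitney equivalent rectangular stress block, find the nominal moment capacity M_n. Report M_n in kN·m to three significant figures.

M_n ≈ 1640 kN·m

Assume both tension and compression steel yield.
Net tension couple steel: A_s − A'_s = 5341 mm².
a = (A_s − A'_s) f_y / (0.85 f'_c b) = 2216515/(0.85 × 39.3 × 395) = 167.98 mm.
c = a/β₁ = 167.98/0.769 = 218.44 mm; ε'_s = 0.003(c − d')/c = 0.0021 ≥ f_y/E_s = 0.0021, so compression steel does yield.
M_n = (A_s − A'_s) f_y (d − a/2) + A'_s f_y (d − d') = [2216515 × (715 − 83.99) + 377235 × (715 − 64)] × 10⁻⁶ = 1398.64 + 245.58 = 1644.22 kN·m.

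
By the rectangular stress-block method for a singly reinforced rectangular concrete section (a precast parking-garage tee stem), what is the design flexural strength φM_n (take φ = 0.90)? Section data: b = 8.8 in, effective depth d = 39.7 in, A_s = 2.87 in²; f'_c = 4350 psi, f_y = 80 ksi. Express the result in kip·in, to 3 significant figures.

T = A_s f_y = 2.87 × 80 = 229.6 kips.
a = T/(0.85 f'_c b) = 229.6/(0.85 × 4.35 × 8.8) = 7.056 in.
M_n = T(d − a/2) = 229.6 × (39.7 − 3.528) = 8305.1 kip·in.
φM_n = 0.90 × 8305.1 = 7474.6 kip·in.

φM_n ≈ 7470 kip·in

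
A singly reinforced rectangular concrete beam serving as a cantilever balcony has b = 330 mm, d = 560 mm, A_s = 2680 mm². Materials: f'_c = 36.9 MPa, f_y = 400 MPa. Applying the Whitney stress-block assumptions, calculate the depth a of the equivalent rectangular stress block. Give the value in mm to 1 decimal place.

a ≈ 103.6 mm

T = A_s f_y = 2680 × 400 = 1072000 N = 1072 kN.
Setting C = 0.85 f'_c a b equal to T: a = 1072000/(0.85 × 36.9 × 330) = 103.6 mm.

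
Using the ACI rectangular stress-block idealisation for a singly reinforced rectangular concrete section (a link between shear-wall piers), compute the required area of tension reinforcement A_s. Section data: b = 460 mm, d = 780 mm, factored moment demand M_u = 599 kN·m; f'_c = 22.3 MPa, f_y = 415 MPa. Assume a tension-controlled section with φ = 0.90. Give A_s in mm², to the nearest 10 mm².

M_n = M_u/φ = 599/0.90 = 665.556 kN·m.
With M_n = 0.85 f'_c a b (d − a/2), solve the quadratic for a:
a = d − √(d² − 2M_n/(0.85 f'_c b)) = 780 − √(780² − 2 × 665.556×10⁶/(0.85 × 22.3 × 460)) = 104.92 mm.
A_s = 0.85 f'_c a b / f_y = 0.85 × 22.3 × 104.92 × 460 / 415 = 2204.4 mm².

A_s ≈ 2200 mm²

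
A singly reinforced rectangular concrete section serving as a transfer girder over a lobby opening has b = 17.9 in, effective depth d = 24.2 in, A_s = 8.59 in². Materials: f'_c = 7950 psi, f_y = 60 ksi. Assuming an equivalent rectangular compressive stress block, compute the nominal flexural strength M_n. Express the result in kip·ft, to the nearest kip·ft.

T = A_s f_y = 8.59 × 60 = 515.4 kips.
a = T/(0.85 f'_c b) = 515.4/(0.85 × 7.95 × 17.9) = 4.261 in.
M_n = T(d − a/2) = 515.4 × (24.2 − 2.1305) = 11374.6 kip·in = 11374.6/12 = 947.88 kip·ft.

M_n ≈ 948 kip·ft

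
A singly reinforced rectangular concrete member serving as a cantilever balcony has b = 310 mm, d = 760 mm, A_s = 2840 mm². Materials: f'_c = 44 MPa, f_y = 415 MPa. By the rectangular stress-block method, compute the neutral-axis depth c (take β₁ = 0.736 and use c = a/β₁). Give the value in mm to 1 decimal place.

c ≈ 138.1 mm

T = A_s f_y = 2840 × 415 = 1178600 N = 1178.6 kN.
Setting C = 0.85 f'_c a b equal to T: a = 1178600/(0.85 × 44 × 310) = 101.656 mm.
With β₁ = 0.736, c = a/β₁ = 101.656/0.736 = 138.1 mm.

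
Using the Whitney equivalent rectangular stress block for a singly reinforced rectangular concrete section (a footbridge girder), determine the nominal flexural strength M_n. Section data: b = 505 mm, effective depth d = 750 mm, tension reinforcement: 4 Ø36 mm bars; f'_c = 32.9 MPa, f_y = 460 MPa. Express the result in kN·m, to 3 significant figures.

M_n ≈ 1280 kN·m

A_s = 4 × 1018 = 4072 mm².
T = A_s f_y = 4072 × 460 = 1873120 N = 1873.12 kN.
From C = T: a = T/(0.85 f'_c b) = 1873120/(0.85 × 32.9 × 505) = 132.64 mm.
M_n = T(d − a/2) = 1873.12 kN × (750 − 66.32) mm = 1280.61 kN·m.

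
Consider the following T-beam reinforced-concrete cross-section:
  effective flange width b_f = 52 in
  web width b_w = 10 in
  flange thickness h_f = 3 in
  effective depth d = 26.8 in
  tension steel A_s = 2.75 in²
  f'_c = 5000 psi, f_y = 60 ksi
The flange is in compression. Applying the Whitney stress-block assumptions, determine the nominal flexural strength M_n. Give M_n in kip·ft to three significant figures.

M_n ≈ 363 kip·ft

Tension: T = A_s f_y = 2.75 × 60 = 165 kips.
Try a within the flange: a = T/(0.85 f'_c b_f) = 165/(0.85 × 5 × 52) = 0.747 in.
Since a = 0.747 ≤ h_f = 3 in, the stress block lies entirely in the flange; analyse as a rectangular beam of width b_f.
M_n = T(d − a/2) = 165 × (26.8 − 0.3735) = 4360.4 kip·in.
M_n = 4360.4/12 = 363.37 kip·ft.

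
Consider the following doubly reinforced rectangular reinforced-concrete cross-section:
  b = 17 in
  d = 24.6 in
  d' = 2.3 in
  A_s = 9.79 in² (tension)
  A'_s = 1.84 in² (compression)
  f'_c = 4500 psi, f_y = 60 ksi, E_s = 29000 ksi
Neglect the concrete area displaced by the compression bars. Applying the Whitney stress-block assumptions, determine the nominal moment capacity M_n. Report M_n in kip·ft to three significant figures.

Assume both steels yield.
a = (A_s − A'_s) f_y/(0.85 f'_c b) = (9.79 − 1.84) × 60/(0.85 × 4.5 × 17) = 7.336 in.
c = a/β₁ = 7.336/0.825 = 8.892 in; ε'_s = 0.003(c − d')/c = 0.0022 ≥ ε_y = 0.0021, so the compression steel yields.
M_n = (A_s − A'_s) f_y (d − a/2) + A'_s f_y (d − d') = 477 × (24.6 − 3.668) + 110.4 × (24.6 − 2.3) = 9984.6 + 2461.9 = 12446.5 kip·in = 12446.5/12 = 1037.21 kip·ft.

M_n ≈ 1040 kip·ft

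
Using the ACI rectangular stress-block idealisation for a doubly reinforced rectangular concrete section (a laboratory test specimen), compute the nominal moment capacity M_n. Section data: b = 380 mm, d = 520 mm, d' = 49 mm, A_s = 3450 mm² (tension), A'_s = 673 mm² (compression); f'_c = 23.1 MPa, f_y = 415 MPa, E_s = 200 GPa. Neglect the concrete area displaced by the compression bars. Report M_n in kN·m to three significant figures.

Assume both tension and compression steel yield.
Net tension couple steel: A_s − A'_s = 2777 mm².
a = (A_s − A'_s) f_y / (0.85 f'_c b) = 1152455/(0.85 × 23.1 × 380) = 154.46 mm.
c = a/β₁ = 154.46/0.85 = 181.72 mm; ε'_s = 0.003(c − d')/c = 0.0022 ≥ f_y/E_s = 0.0021, so compression steel does yield.
M_n = (A_s − A'_s) f_y (d − a/2) + A'_s f_y (d − d') = [1152455 × (520 − 77.23) + 279295 × (520 − 49)] × 10⁻⁶ = 510.27 + 131.55 = 641.82 kN·m.

M_n ≈ 642 kN·m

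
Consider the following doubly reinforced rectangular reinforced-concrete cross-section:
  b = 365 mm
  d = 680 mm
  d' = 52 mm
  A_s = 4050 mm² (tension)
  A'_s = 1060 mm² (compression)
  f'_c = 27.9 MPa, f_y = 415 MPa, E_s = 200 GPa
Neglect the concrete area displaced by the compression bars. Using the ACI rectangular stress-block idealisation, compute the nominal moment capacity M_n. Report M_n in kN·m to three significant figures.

M_n ≈ 1030 kN·m

Assume both tension and compression steel yield.
Net tension couple steel: A_s − A'_s = 2990 mm².
a = (A_s − A'_s) f_y / (0.85 f'_c b) = 1240850/(0.85 × 27.9 × 365) = 143.35 mm.
c = a/β₁ = 143.35/0.85 = 168.65 mm; ε'_s = 0.003(c − d')/c = 0.0021 ≥ f_y/E_s = 0.0021, so compression steel does yield.
M_n = (A_s − A'_s) f_y (d − a/2) + A'_s f_y (d − d') = [1240850 × (680 − 71.675) + 439900 × (680 − 52)] × 10⁻⁶ = 754.84 + 276.26 = 1031.10 kN·m.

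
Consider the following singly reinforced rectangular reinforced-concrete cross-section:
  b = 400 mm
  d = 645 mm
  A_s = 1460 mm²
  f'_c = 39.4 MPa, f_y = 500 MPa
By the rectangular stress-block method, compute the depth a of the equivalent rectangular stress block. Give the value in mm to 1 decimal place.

T = A_s f_y = 1460 × 500 = 730000 N = 730 kN.
Setting C = 0.85 f'_c a b equal to T: a = 730000/(0.85 × 39.4 × 400) = 54.5 mm.

a ≈ 54.5 mm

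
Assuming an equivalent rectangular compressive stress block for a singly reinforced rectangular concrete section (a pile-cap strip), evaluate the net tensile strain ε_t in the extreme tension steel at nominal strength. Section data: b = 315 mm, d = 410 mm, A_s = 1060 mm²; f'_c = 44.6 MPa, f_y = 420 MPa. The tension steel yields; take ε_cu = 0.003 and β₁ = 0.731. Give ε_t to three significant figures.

a = A_s f_y/(0.85 f'_c b) = 37.28 mm.
β₁ = 0.731, so c = a/β₁ = 37.28/0.731 = 51.00 mm.
From the linear strain diagram with ε_cu = 0.003: ε_t = 0.003 (d − c)/c = 0.003 × (410 − 51.00)/51.00 = 0.0211.
Since ε_t ≥ 0.005, the section is tension-controlled.

ε_t ≈ 0.0211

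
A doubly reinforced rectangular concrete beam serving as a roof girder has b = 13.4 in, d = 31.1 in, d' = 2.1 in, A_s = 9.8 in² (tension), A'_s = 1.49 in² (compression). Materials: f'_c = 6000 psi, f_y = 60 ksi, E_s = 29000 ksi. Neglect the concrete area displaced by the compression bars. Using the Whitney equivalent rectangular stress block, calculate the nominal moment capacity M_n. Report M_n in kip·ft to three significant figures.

Assume both steels yield.
a = (A_s − A'_s) f_y/(0.85 f'_c b) = (9.8 − 1.49) × 60/(0.85 × 6 × 13.4) = 7.296 in.
c = a/β₁ = 7.296/0.75 = 9.728 in; ε'_s = 0.003(c − d')/c = 0.0024 ≥ ε_y = 0.0021, so the compression steel yields.
M_n = (A_s − A'_s) f_y (d − a/2) + A'_s f_y (d − d') = 498.6 × (31.1 − 3.648) + 89.4 × (31.1 − 2.1) = 13687.6 + 2592.6 = 16280.2 kip·in = 16280.2/12 = 1356.68 kip·ft.

M_n ≈ 1360 kip·ft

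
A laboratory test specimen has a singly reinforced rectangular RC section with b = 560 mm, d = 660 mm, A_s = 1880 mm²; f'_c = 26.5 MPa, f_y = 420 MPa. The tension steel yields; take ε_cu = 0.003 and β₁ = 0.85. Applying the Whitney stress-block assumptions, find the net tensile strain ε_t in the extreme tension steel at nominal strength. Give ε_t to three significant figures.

a = A_s f_y/(0.85 f'_c b) = 62.60 mm.
β₁ = 0.85, so c = a/β₁ = 62.60/0.85 = 73.65 mm.
From the linear strain diagram with ε_cu = 0.003: ε_t = 0.003 (d − c)/c = 0.003 × (660 − 73.65)/73.65 = 0.0239.
Since ε_t ≥ 0.005, the section is tension-controlled.

ε_t ≈ 0.0239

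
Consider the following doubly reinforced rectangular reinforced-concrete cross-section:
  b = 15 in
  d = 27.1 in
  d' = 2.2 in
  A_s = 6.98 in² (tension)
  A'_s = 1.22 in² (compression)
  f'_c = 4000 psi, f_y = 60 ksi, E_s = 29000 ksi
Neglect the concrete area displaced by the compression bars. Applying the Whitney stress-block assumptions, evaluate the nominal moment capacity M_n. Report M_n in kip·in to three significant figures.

Assume both steels yield.
a = (A_s − A'_s) f_y/(0.85 f'_c b) = (6.98 − 1.22) × 60/(0.85 × 4 × 15) = 6.776 in.
c = a/β₁ = 6.776/0.85 = 7.972 in; ε'_s = 0.003(c − d')/c = 0.0022 ≥ ε_y = 0.0021, so the compression steel yields.
M_n = (A_s − A'_s) f_y (d − a/2) + A'_s f_y (d − d') = 345.6 × (27.1 − 3.388) + 73.2 × (27.1 − 2.2) = 8194.9 + 1822.7 = 10017.6 kip·in.

M_n ≈ 10000 kip·in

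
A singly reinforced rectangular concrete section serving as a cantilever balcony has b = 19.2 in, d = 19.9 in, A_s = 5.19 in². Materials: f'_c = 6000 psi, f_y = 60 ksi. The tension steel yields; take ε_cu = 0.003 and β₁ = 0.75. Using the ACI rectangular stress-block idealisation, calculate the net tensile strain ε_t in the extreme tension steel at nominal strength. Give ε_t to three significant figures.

a = A_s f_y/(0.85 f'_c b) = 3.180 in.
β₁ = 0.75, so c = a/β₁ = 3.180/0.75 = 4.240 in.
From the linear strain diagram with ε_cu = 0.003: ε_t = 0.003 (d − c)/c = 0.003 × (19.9 − 4.240)/4.240 = 0.0111.
Since ε_t ≥ 0.005, the section is tension-controlled.

ε_t ≈ 0.0111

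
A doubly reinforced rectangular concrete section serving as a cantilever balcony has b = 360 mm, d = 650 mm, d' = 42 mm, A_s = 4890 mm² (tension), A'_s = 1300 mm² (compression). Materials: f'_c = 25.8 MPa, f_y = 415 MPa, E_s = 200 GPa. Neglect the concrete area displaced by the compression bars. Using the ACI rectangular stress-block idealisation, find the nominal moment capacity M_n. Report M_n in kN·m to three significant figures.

Assume both tension and compression steel yield.
Net tension couple steel: A_s − A'_s = 3590 mm².
a = (A_s − A'_s) f_y / (0.85 f'_c b) = 1489850/(0.85 × 25.8 × 360) = 188.71 mm.
c = a/β₁ = 188.71/0.85 = 222.01 mm; ε'_s = 0.003(c − d')/c = 0.0024 ≥ f_y/E_s = 0.0021, so compression steel does yield.
M_n = (A_s − A'_s) f_y (d − a/2) + A'_s f_y (d − d') = [1489850 × (650 − 94.355) + 539500 × (650 − 42)] × 10⁻⁶ = 827.83 + 328.02 = 1155.85 kN·m.

M_n ≈ 1160 kN·m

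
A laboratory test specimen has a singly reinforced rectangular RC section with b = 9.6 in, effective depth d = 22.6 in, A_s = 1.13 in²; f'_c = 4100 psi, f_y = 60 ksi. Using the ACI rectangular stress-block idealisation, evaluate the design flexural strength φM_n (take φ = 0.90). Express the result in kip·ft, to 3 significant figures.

T = A_s f_y = 1.13 × 60 = 67.8 kips.
a = T/(0.85 f'_c b) = 67.8/(0.85 × 4.1 × 9.6) = 2.027 in.
M_n = T(d − a/2) = 67.8 × (22.6 − 1.0135) = 1463.6 kip·in = 1463.6/12 = 121.97 kip·ft.
φM_n = 0.90 × 121.97 = 109.77 kip·ft.

φM_n ≈ 110 kip·ft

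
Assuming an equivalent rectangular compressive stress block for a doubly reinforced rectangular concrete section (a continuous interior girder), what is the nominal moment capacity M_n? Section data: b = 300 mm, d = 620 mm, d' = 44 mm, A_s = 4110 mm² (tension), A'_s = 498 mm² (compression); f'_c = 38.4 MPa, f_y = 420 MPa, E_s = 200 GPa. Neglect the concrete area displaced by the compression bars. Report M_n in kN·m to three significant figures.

Assume both tension and compression steel yield.
Net tension couple steel: A_s − A'_s = 3612 mm².
a = (A_s − A'_s) f_y / (0.85 f'_c b) = 1517040/(0.85 × 38.4 × 300) = 154.93 mm.
c = a/β₁ = 154.93/0.776 = 199.65 mm; ε'_s = 0.003(c − d')/c = 0.0023 ≥ f_y/E_s = 0.0021, so compression steel does yield.
M_n = (A_s − A'_s) f_y (d − a/2) + A'_s f_y (d − d') = [1517040 × (620 − 77.465) + 209160 × (620 − 44)] × 10⁻⁶ = 823.05 + 120.48 = 943.53 kN·m.

M_n ≈ 944 kN·m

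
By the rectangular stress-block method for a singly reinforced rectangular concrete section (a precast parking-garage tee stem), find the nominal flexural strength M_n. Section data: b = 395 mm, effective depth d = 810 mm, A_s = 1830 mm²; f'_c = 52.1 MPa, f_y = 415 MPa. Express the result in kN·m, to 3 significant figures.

T = A_s f_y = 1830 × 415 = 759450 N = 759.45 kN.
From C = T: a = T/(0.85 f'_c b) = 759450/(0.85 × 52.1 × 395) = 43.42 mm.
M_n = T(d − a/2) = 759.45 kN × (810 − 21.71) mm = 598.67 kN·m.

M_n ≈ 599 kN·m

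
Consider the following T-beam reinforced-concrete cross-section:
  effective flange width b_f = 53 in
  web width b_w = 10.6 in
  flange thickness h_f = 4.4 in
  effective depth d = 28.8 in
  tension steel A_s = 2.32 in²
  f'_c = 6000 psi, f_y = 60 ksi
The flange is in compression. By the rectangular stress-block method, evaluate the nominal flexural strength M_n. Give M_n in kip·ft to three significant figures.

M_n ≈ 331 kip·ft

Tension: T = A_s f_y = 2.32 × 60 = 139.2 kips.
Try a within the flange: a = T/(0.85 f'_c b_f) = 139.2/(0.85 × 6 × 53) = 0.515 in.
Since a = 0.515 ≤ h_f = 4.4 in, the stress block lies entirely in the flange; analyse as a rectangular beam of width b_f.
M_n = T(d − a/2) = 139.2 × (28.8 − 0.2575) = 3973.1 kip·in.
M_n = 3973.1/12 = 331.09 kip·ft.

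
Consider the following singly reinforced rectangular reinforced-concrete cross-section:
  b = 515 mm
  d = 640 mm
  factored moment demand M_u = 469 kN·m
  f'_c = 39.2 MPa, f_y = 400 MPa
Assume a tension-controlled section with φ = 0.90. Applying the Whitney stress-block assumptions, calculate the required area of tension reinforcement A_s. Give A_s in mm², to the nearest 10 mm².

M_n = M_u/φ = 469/0.90 = 521.111 kN·m.
With M_n = 0.85 f'_c a b (d − a/2), solve the quadratic for a:
a = d − √(d² − 2M_n/(0.85 f'_c b)) = 640 − √(640² − 2 × 521.111×10⁶/(0.85 × 39.2 × 515)) = 49.35 mm.
A_s = 0.85 f'_c a b / f_y = 0.85 × 39.2 × 49.35 × 515 / 400 = 2117.1 mm².

A_s ≈ 2120 mm²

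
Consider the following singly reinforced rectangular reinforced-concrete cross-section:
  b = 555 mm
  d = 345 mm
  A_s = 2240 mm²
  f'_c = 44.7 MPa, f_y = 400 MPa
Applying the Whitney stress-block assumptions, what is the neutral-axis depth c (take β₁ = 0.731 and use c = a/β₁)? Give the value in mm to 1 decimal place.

c ≈ 58.1 mm

T = A_s f_y = 2240 × 400 = 896000 N = 896 kN.
Setting C = 0.85 f'_c a b equal to T: a = 896000/(0.85 × 44.7 × 555) = 42.490 mm.
With β₁ = 0.731, c = a/β₁ = 42.490/0.731 = 58.1 mm.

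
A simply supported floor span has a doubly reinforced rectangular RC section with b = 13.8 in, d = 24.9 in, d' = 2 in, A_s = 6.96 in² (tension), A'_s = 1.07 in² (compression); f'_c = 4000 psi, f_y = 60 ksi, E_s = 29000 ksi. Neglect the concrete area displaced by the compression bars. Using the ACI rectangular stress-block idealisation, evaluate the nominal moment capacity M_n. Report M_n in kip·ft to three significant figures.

M_n ≈ 745 kip·ft

Assume both steels yield.
a = (A_s − A'_s) f_y/(0.85 f'_c b) = (6.96 − 1.07) × 60/(0.85 × 4 × 13.8) = 7.532 in.
c = a/β₁ = 7.532/0.85 = 8.861 in; ε'_s = 0.003(c − d')/c = 0.0023 ≥ ε_y = 0.0021, so the compression steel yields.
M_n = (A_s − A'_s) f_y (d − a/2) + A'_s f_y (d − d') = 353.4 × (24.9 − 3.766) + 64.2 × (24.9 − 2) = 7468.8 + 1470.2 = 8939.0 kip·in = 8939.0/12 = 744.92 kip·ft.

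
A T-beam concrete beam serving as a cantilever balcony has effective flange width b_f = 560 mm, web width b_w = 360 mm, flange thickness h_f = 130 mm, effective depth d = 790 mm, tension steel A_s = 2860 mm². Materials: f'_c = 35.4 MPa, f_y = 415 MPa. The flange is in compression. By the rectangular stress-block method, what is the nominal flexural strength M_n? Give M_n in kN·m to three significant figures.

M_n ≈ 896 kN·m

Tension: T = A_s f_y = 2860 × 415 = 1186900 N.
Try a within the flange: a = T/(0.85 f'_c b_f) = 1186900/(0.85 × 35.4 × 560) = 70.44 mm.
Since a = 70.44 ≤ h_f = 130 mm, the stress block lies entirely in the flange; analyse as a rectangular beam of width b_f.
M_n = T(d − a/2) = 1186900 × (790 − 35.22) = 895.85 × 10⁶ N·mm.
M_n = 895.85 kN·m.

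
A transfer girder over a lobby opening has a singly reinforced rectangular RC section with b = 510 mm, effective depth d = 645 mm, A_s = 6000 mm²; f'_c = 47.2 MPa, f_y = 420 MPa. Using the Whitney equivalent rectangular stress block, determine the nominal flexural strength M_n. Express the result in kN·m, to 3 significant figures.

T = A_s f_y = 6000 × 420 = 2520000 N = 2520 kN.
From C = T: a = T/(0.85 f'_c b) = 2520000/(0.85 × 47.2 × 510) = 123.16 mm.
M_n = T(d − a/2) = 2520 kN × (645 − 61.58) mm = 1470.22 kN·m.

M_n ≈ 1470 kN·m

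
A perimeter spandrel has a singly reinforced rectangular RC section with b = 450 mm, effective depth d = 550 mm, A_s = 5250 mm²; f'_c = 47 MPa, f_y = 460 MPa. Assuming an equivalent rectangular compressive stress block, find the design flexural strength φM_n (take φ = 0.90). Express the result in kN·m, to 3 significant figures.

φM_n ≈ 1050 kN·m

T = A_s f_y = 5250 × 460 = 2415000 N = 2415 kN.
From C = T: a = T/(0.85 f'_c b) = 2415000/(0.85 × 47 × 450) = 134.33 mm.
M_n = T(d − a/2) = 2415 kN × (550 − 67.165) mm = 1166.05 kN·m.
φM_n = 0.90 × 1166.05 = 1049.45 kN·m.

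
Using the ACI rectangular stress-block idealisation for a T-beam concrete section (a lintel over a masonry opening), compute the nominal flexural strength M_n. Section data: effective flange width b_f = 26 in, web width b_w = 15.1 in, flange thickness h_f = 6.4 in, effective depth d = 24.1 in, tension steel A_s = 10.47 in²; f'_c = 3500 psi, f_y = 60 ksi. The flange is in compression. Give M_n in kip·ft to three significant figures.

Tension: T = A_s f_y = 10.47 × 60 = 628.2 kips.
Try a within the flange: a = T/(0.85 f'_c b_f) = 628.2/(0.85 × 3.5 × 26) = 8.122 in.
a = 8.122 > h_f = 6.4 in: the block extends into the web. Split into flange-overhang and web parts.
C_f = 0.85 f'_c (b_f − b_w) h_f = 0.85 × 3.5 × (26 − 15.1) × 6.4 = 207.5 kips.
Remaining web compression depth: a_w = (T − C_f)/(0.85 f'_c b_w) = (628.2 − 207.5)/(0.85 × 3.5 × 15.1) = 9.365 in.
M_n = C_f(d − h_f/2) + (T − C_f)(d − a_w/2) = 207.5 × (24.1 − 3.2) + 420.7 × (24.1 − 4.6825) = 4336.8 + 8168.9 = 12505.7 kip·in.
M_n = 12505.7/12 = 1042.14 kip·ft.

M_n ≈ 1040 kip·ft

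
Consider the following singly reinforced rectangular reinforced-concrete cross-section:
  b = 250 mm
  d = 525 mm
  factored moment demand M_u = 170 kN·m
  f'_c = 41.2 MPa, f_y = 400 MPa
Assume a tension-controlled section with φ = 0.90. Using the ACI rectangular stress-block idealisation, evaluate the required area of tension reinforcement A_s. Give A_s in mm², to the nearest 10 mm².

A_s ≈ 940 mm²

M_n = M_u/φ = 170/0.90 = 188.889 kN·m.
With M_n = 0.85 f'_c a b (d − a/2), solve the quadratic for a:
a = d − √(d² − 2M_n/(0.85 f'_c b)) = 525 − √(525² − 2 × 188.889×10⁶/(0.85 × 41.2 × 250)) = 42.84 mm.
A_s = 0.85 f'_c a b / f_y = 0.85 × 41.2 × 42.84 × 250 / 400 = 937.7 mm².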